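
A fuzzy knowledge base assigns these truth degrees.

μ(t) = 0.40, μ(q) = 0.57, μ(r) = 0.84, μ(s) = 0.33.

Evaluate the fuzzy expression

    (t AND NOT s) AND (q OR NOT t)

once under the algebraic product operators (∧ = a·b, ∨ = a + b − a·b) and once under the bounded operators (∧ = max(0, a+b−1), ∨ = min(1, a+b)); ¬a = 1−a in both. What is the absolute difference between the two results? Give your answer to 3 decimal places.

Under algebraic product:
  NOT s = 1 − 0.3300 = 0.6700
  t AND NOT s = a·b on (0.4000, 0.6700) = 0.2680
  NOT t = 1 − 0.4000 = 0.6000
  q OR NOT t = a + b − a·b on (0.5700, 0.6000) = 0.8280
  (t AND NOT s) AND (q OR NOT t) = a·b on (0.2680, 0.8280) = 0.2219
  → value = 0.2219
Under bounded:
  NOT s = 1 − 0.33 = 0.67
  t AND NOT s = max(0, a+b−1) on (0.40, 0.67) = 0.07
  NOT t = 1 − 0.40 = 0.60
  q OR NOT t = min(1, a+b) on (0.57, 0.60) = 1.00
  (t AND NOT s) AND (q OR NOT t) = max(0, a+b−1) on (0.07, 1.00) = 0.07
  → value = 0.0700
|0.2219 − 0.0700| = 0.152

0.152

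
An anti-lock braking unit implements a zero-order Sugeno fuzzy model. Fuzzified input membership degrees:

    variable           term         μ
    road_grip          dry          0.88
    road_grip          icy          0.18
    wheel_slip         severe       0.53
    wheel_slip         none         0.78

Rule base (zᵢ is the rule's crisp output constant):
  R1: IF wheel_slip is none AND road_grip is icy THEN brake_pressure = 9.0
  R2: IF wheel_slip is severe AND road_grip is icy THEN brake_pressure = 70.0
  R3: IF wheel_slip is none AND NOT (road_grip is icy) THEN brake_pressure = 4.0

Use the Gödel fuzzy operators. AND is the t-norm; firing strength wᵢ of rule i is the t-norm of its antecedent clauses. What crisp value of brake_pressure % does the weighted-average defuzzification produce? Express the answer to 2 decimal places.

R1 (z=9.0): none=0.78, icy=0.18; AND[min(a, b)] → w = 0.18
R2 (z=70.0): severe=0.53, icy=0.18; AND[min(a, b)] → w = 0.18
R3 (z=4.0): none=0.78, ¬icy=1−0.18=0.82; AND[min(a, b)] → w = 0.78
Weighted average = (0.18·9.0 + 0.18·70.0 + 0.78·4.0) / (0.18 + 0.18 + 0.78)
  = 17.3400 / 1.1400 = 15.21

15.21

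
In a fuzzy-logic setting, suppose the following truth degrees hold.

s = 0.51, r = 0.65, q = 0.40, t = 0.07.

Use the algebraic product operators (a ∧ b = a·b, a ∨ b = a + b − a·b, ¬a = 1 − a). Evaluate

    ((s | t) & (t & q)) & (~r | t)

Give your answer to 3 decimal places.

s | t = a + b − a·b on (0.5100, 0.0700) = 0.5443
t & q = a·b on (0.0700, 0.4000) = 0.0280
(s | t) & (t & q) = a·b on (0.5443, 0.0280) = 0.0152
~r = 1 − 0.6500 = 0.3500
~r | t = a + b − a·b on (0.3500, 0.0700) = 0.3955
((s | t) & (t & q)) & (~r | t) = a·b on (0.0152, 0.3955) = 0.0060

0.006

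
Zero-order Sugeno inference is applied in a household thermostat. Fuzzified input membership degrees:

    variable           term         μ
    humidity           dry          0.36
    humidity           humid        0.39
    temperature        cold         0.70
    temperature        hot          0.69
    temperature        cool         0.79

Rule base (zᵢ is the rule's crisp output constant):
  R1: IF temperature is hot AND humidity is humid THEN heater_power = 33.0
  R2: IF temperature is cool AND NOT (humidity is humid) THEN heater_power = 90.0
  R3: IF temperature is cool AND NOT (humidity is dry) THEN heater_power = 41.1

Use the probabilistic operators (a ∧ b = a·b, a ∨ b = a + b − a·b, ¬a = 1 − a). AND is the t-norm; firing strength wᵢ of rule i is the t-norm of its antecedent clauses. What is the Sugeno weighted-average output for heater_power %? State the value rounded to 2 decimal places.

R1 (z=33.0): hot=0.69, humid=0.39; AND[a·b] → w = 0.2691
R2 (z=90.0): cool=0.79, ¬humid=1−0.39=0.61; AND[a·b] → w = 0.4819
R3 (z=41.1): cool=0.79, ¬dry=1−0.36=0.64; AND[a·b] → w = 0.5056
Weighted average = (0.2691·33.0 + 0.4819·90.0 + 0.5056·41.1) / (0.2691 + 0.4819 + 0.5056)
  = 73.0315 / 1.2566 = 58.12

58.12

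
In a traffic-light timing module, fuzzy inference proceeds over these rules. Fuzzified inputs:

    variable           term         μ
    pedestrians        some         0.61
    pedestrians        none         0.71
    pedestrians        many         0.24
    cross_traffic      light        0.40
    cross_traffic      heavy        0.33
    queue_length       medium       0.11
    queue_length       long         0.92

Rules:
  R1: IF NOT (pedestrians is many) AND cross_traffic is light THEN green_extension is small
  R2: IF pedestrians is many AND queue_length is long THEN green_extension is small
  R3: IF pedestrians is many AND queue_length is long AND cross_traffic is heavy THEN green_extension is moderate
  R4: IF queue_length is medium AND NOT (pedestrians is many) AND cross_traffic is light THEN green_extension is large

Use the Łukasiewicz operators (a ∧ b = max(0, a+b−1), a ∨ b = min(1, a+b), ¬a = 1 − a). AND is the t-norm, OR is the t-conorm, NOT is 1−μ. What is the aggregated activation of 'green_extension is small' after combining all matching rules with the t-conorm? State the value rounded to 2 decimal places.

R1: ¬many=1−0.24=0.76, light=0.40; AND[max(0, a+b−1)] → w = 0.16
R2: many=0.24, long=0.92; AND[max(0, a+b−1)] → w = 0.16
R3: many=0.24, long=0.92, heavy=0.33; AND[max(0, a+b−1)] → w = 0.00
R4: medium=0.11, ¬many=1−0.24=0.76, light=0.40; AND[max(0, a+b−1)] → w = 0.00
Rules with consequent 'small': {R1, R2} → strengths 0.16, 0.16
Aggregate via t-conorm [min(1, a+b)]: 0.32

0.32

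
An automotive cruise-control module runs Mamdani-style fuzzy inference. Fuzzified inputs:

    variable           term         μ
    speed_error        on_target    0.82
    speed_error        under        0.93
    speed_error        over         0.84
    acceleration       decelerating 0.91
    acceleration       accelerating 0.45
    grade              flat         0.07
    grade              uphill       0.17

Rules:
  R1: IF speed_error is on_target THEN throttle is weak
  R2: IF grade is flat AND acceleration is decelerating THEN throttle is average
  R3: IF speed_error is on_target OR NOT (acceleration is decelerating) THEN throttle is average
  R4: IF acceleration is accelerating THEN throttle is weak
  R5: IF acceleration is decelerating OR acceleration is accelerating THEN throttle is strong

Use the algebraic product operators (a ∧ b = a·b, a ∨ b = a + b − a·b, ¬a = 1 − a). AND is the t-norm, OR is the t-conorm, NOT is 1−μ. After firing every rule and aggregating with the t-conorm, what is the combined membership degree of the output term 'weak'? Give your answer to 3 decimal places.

R1: on_target=0.82 → w = 0.8200
R2: flat=0.07, decelerating=0.91; AND[a·b] → w = 0.0637
R3: on_target=0.82, ¬decelerating=1−0.91=0.09; OR[a + b − a·b] → w = 0.8362
R4: accelerating=0.45 → w = 0.4500
R5: decelerating=0.91, accelerating=0.45; OR[a + b − a·b] → w = 0.9505
Rules with consequent 'weak': {R1, R4} → strengths 0.8200, 0.4500
Aggregate via t-conorm [a + b − a·b]: 0.9010

0.901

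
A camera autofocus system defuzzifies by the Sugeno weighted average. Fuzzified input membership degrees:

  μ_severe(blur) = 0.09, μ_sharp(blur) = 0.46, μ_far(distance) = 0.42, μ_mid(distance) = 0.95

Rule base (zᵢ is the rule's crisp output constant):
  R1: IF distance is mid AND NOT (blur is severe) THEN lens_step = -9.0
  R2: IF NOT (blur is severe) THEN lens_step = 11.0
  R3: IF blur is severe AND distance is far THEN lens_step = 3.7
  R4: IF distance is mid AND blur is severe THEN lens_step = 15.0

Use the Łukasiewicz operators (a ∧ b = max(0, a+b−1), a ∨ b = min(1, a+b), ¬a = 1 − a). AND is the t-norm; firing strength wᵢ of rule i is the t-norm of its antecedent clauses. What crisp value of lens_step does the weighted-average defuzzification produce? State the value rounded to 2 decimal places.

R1 (z=-9.0): mid=0.95, ¬severe=1−0.09=0.91; AND[max(0, a+b−1)] → w = 0.86
R2 (z=11.0): ¬severe=1−0.09=0.91 → w = 0.91
R3 (z=3.7): severe=0.09, far=0.42; AND[max(0, a+b−1)] → w = 0.00
R4 (z=15.0): mid=0.95, severe=0.09; AND[max(0, a+b−1)] → w = 0.04
Weighted average = (0.86·-9.0 + 0.91·11.0 + 0.00·3.7 + 0.04·15.0) / (0.86 + 0.91 + 0.00 + 0.04)
  = 2.8700 / 1.8100 = 1.59

1.59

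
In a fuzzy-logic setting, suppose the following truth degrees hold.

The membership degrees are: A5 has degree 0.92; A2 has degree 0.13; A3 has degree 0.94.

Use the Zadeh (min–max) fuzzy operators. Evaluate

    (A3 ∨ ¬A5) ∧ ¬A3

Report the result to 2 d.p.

0.06

¬A5 = 1 − 0.92 = 0.08
A3 ∨ ¬A5 = max(a, b) on (0.94, 0.08) = 0.94
¬A3 = 1 − 0.94 = 0.06
(A3 ∨ ¬A5) ∧ ¬A3 = min(a, b) on (0.94, 0.06) = 0.06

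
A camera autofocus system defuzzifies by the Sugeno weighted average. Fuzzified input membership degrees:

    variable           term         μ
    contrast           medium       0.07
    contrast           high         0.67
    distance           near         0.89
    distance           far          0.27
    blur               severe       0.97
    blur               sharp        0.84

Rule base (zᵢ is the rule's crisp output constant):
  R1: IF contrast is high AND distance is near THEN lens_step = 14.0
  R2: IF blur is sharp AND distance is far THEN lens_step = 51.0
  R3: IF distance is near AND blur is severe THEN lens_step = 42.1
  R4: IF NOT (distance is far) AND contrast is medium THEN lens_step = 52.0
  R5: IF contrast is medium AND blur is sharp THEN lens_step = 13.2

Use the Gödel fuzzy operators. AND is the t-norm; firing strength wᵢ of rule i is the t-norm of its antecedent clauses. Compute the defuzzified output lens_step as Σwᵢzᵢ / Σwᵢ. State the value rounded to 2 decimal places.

33.09

R1 (z=14.0): high=0.67, near=0.89; AND[min(a, b)] → w = 0.67
R2 (z=51.0): sharp=0.84, far=0.27; AND[min(a, b)] → w = 0.27
R3 (z=42.1): near=0.89, severe=0.97; AND[min(a, b)] → w = 0.89
R4 (z=52.0): ¬far=1−0.27=0.73, medium=0.07; AND[min(a, b)] → w = 0.07
R5 (z=13.2): medium=0.07, sharp=0.84; AND[min(a, b)] → w = 0.07
Weighted average = (0.67·14.0 + 0.27·51.0 + 0.89·42.1 + 0.07·52.0 + 0.07·13.2) / (0.67 + 0.27 + 0.89 + 0.07 + 0.07)
  = 65.1830 / 1.9700 = 33.09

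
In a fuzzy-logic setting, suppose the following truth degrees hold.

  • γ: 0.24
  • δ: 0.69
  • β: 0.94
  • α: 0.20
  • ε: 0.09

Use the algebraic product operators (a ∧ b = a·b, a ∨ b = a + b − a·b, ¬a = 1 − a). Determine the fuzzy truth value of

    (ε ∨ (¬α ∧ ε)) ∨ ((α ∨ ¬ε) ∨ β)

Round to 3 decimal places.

¬α = 1 − 0.2000 = 0.8000
¬α ∧ ε = a·b on (0.8000, 0.0900) = 0.0720
ε ∨ (¬α ∧ ε) = a + b − a·b on (0.0900, 0.0720) = 0.1555
¬ε = 1 − 0.0900 = 0.9100
α ∨ ¬ε = a + b − a·b on (0.2000, 0.9100) = 0.9280
(α ∨ ¬ε) ∨ β = a + b − a·b on (0.9280, 0.9400) = 0.9957
(ε ∨ (¬α ∧ ε)) ∨ ((α ∨ ¬ε) ∨ β) = a + b − a·b on (0.1555, 0.9957) = 0.9964

0.996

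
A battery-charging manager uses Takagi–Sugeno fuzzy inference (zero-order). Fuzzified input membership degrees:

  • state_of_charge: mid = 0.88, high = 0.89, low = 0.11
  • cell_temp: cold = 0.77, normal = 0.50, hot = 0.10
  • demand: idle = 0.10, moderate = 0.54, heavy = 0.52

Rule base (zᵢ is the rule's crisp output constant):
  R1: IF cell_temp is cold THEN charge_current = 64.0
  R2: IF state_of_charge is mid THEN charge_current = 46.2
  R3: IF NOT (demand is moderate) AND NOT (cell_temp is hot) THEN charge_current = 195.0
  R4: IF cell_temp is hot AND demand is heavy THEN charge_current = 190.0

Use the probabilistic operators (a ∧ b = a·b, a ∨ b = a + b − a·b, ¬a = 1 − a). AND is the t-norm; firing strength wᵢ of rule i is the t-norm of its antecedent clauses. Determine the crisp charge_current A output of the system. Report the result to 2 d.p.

R1 (z=64.0): cold=0.77 → w = 0.7700
R2 (z=46.2): mid=0.88 → w = 0.8800
R3 (z=195.0): ¬moderate=1−0.54=0.46, ¬hot=1−0.10=0.90; AND[a·b] → w = 0.4140
R4 (z=190.0): hot=0.10, heavy=0.52; AND[a·b] → w = 0.0520
Weighted average = (0.7700·64.0 + 0.8800·46.2 + 0.4140·195.0 + 0.0520·190.0) / (0.7700 + 0.8800 + 0.4140 + 0.0520)
  = 180.5460 / 2.1160 = 85.32

85.32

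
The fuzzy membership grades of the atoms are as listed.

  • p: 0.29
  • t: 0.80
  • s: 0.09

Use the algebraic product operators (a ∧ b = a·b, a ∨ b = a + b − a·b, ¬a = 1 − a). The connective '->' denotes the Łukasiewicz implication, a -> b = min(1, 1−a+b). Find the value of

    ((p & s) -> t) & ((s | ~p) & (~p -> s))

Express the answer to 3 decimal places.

p & s = a·b on (0.2900, 0.0900) = 0.0261
(p & s) -> t  [Łukasiewicz: min(1, 1−a+b)] with a=0.0261, b=0.8000 → 1.0000
~p = 1 − 0.2900 = 0.7100
s | ~p = a + b − a·b on (0.0900, 0.7100) = 0.7361
~p = 1 − 0.2900 = 0.7100
~p -> s  [Łukasiewicz: min(1, 1−a+b)] with a=0.7100, b=0.0900 → 0.3800
(s | ~p) & (~p -> s) = a·b on (0.7361, 0.3800) = 0.2797
((p & s) -> t) & ((s | ~p) & (~p -> s)) = a·b on (1.0000, 0.2797) = 0.2797

0.280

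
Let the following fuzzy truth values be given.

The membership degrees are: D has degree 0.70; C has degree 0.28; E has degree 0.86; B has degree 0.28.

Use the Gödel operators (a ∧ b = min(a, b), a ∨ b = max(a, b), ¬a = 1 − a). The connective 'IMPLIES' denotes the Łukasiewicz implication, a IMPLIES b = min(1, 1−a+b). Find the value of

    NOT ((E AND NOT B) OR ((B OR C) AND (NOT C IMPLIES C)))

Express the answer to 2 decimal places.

NOT B = 1 − 0.28 = 0.72
E AND NOT B = min(a, b) on (0.86, 0.72) = 0.72
B OR C = max(a, b) on (0.28, 0.28) = 0.28
NOT C = 1 − 0.28 = 0.72
NOT C IMPLIES C  [Łukasiewicz: min(1, 1−a+b)] with a=0.72, b=0.28 → 0.56
(B OR C) AND (NOT C IMPLIES C) = min(a, b) on (0.28, 0.56) = 0.28
(E AND NOT B) OR ((B OR C) AND (NOT C IMPLIES C)) = max(a, b) on (0.72, 0.28) = 0.72
NOT ((E AND NOT B) OR ((B OR C) AND (NOT C IMPLIES C))) = 1 − 0.72 = 0.28

0.28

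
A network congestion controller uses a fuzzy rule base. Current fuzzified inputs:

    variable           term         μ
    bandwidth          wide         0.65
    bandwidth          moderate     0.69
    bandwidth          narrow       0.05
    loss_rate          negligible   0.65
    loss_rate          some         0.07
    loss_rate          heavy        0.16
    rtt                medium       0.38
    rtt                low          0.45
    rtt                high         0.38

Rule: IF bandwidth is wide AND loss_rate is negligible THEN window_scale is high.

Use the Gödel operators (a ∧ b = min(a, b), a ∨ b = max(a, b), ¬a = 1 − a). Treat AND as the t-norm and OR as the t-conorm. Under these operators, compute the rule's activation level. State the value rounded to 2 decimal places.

firing strength: wide=0.65, negligible=0.65; AND[min(a, b)] → w = 0.65

0.65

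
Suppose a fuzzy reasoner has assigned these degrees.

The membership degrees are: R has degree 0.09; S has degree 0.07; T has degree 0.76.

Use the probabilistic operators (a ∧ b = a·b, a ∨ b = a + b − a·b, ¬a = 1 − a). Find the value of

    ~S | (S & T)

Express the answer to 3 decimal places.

~S = 1 − 0.0700 = 0.9300
S & T = a·b on (0.0700, 0.7600) = 0.0532
~S | (S & T) = a + b − a·b on (0.9300, 0.0532) = 0.9337

0.934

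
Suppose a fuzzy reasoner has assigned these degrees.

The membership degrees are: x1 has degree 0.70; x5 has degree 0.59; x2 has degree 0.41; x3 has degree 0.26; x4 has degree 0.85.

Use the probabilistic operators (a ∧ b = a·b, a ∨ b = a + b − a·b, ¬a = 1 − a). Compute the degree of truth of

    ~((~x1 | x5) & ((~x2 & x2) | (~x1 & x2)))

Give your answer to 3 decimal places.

0.761

~x1 = 1 − 0.7000 = 0.3000
~x1 | x5 = a + b − a·b on (0.3000, 0.5900) = 0.7130
~x2 = 1 − 0.4100 = 0.5900
~x2 & x2 = a·b on (0.5900, 0.4100) = 0.2419
~x1 = 1 − 0.7000 = 0.3000
~x1 & x2 = a·b on (0.3000, 0.4100) = 0.1230
(~x2 & x2) | (~x1 & x2) = a + b − a·b on (0.2419, 0.1230) = 0.3351
(~x1 | x5) & ((~x2 & x2) | (~x1 & x2)) = a·b on (0.7130, 0.3351) = 0.2390
~((~x1 | x5) & ((~x2 & x2) | (~x1 & x2))) = 1 − 0.2390 = 0.7610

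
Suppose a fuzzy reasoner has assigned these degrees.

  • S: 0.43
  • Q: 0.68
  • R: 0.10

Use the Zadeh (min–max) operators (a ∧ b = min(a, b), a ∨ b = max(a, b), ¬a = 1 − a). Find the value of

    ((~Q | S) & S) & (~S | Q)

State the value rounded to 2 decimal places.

0.43

~Q = 1 − 0.68 = 0.32
~Q | S = max(a, b) on (0.32, 0.43) = 0.43
(~Q | S) & S = min(a, b) on (0.43, 0.43) = 0.43
~S = 1 − 0.43 = 0.57
~S | Q = max(a, b) on (0.57, 0.68) = 0.68
((~Q | S) & S) & (~S | Q) = min(a, b) on (0.43, 0.68) = 0.43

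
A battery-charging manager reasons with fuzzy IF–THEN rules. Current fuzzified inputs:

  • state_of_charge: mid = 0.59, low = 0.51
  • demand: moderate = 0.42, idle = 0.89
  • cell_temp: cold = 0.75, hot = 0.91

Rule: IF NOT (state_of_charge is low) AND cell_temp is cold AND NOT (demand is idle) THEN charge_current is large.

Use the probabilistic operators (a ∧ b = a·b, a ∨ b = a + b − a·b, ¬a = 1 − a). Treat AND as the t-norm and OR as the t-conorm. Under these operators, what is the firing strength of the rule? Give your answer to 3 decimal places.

firing strength: ¬low=1−0.51=0.49, cold=0.75, ¬idle=1−0.89=0.11; AND[a·b] → w = 0.0404

0.040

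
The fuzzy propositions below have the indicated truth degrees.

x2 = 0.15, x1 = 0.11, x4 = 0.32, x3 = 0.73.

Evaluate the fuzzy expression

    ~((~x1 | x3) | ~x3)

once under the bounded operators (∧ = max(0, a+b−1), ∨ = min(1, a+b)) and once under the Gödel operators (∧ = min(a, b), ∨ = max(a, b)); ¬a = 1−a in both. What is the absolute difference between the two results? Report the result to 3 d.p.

Under bounded:
  ~x1 = 1 − 0.11 = 0.89
  ~x1 | x3 = min(1, a+b) on (0.89, 0.73) = 1.00
  ~x3 = 1 − 0.73 = 0.27
  (~x1 | x3) | ~x3 = min(1, a+b) on (1.00, 0.27) = 1.00
  ~((~x1 | x3) | ~x3) = 1 − 1.00 = 0.00
  → value = 0.0000
Under Gödel:
  ~x1 = 1 − 0.11 = 0.89
  ~x1 | x3 = max(a, b) on (0.89, 0.73) = 0.89
  ~x3 = 1 − 0.73 = 0.27
  (~x1 | x3) | ~x3 = max(a, b) on (0.89, 0.27) = 0.89
  ~((~x1 | x3) | ~x3) = 1 − 0.89 = 0.11
  → value = 0.1100
|0.0000 − 0.1100| = 0.110

0.110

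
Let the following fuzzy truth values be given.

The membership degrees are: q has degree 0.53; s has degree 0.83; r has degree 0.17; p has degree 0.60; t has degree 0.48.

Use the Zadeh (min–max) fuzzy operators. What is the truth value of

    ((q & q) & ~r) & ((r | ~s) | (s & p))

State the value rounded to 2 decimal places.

q & q = min(a, b) on (0.53, 0.53) = 0.53
~r = 1 − 0.17 = 0.83
(q & q) & ~r = min(a, b) on (0.53, 0.83) = 0.53
~s = 1 − 0.83 = 0.17
r | ~s = max(a, b) on (0.17, 0.17) = 0.17
s & p = min(a, b) on (0.83, 0.60) = 0.60
(r | ~s) | (s & p) = max(a, b) on (0.17, 0.60) = 0.60
((q & q) & ~r) & ((r | ~s) | (s & p)) = min(a, b) on (0.53, 0.60) = 0.53

0.53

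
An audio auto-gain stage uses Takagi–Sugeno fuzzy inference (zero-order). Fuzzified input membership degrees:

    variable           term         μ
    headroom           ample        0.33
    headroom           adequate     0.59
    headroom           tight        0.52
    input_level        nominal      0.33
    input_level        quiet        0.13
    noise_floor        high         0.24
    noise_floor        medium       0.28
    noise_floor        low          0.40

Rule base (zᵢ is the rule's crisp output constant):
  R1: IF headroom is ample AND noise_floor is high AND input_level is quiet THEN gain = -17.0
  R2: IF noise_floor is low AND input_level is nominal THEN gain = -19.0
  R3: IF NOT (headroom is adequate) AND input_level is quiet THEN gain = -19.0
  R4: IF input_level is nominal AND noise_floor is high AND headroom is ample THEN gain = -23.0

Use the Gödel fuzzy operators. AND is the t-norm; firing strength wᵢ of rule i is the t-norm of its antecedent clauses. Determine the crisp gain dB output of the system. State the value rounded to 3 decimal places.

-19.843

R1 (z=-17.0): ample=0.33, high=0.24, quiet=0.13; AND[min(a, b)] → w = 0.13
R2 (z=-19.0): low=0.40, nominal=0.33; AND[min(a, b)] → w = 0.33
R3 (z=-19.0): ¬adequate=1−0.59=0.41, quiet=0.13; AND[min(a, b)] → w = 0.13
R4 (z=-23.0): nominal=0.33, high=0.24, ample=0.33; AND[min(a, b)] → w = 0.24
Weighted average = (0.13·-17.0 + 0.33·-19.0 + 0.13·-19.0 + 0.24·-23.0) / (0.13 + 0.33 + 0.13 + 0.24)
  = -16.4700 / 0.8300 = -19.843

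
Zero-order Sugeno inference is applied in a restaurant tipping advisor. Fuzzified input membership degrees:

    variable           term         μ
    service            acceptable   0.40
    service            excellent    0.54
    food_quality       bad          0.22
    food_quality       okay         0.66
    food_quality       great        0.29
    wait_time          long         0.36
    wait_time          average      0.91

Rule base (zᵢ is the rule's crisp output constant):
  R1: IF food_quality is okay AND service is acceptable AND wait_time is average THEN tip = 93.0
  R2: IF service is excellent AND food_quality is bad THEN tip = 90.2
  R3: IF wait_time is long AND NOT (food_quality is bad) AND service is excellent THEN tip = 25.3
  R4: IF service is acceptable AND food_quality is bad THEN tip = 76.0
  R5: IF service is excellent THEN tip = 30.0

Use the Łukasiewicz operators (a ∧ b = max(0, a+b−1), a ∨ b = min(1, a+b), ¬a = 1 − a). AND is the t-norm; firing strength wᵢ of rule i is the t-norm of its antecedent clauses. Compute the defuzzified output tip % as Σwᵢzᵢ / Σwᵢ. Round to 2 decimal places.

30.00

R1 (z=93.0): okay=0.66, acceptable=0.40, average=0.91; AND[max(0, a+b−1)] → w = 0.00
R2 (z=90.2): excellent=0.54, bad=0.22; AND[max(0, a+b−1)] → w = 0.00
R3 (z=25.3): long=0.36, ¬bad=1−0.22=0.78, excellent=0.54; AND[max(0, a+b−1)] → w = 0.00
R4 (z=76.0): acceptable=0.40, bad=0.22; AND[max(0, a+b−1)] → w = 0.00
R5 (z=30.0): excellent=0.54 → w = 0.54
Weighted average = (0.00·93.0 + 0.00·90.2 + 0.00·25.3 + 0.00·76.0 + 0.54·30.0) / (0.00 + 0.00 + 0.00 + 0.00 + 0.54)
  = 16.2000 / 0.5400 = 30.00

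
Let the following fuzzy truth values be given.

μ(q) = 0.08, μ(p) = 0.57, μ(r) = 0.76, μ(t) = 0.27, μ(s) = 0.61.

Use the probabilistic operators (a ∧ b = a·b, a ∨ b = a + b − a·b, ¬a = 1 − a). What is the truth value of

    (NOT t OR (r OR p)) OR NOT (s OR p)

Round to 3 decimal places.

0.977

NOT t = 1 − 0.2700 = 0.7300
r OR p = a + b − a·b on (0.7600, 0.5700) = 0.8968
NOT t OR (r OR p) = a + b − a·b on (0.7300, 0.8968) = 0.9721
s OR p = a + b − a·b on (0.6100, 0.5700) = 0.8323
NOT (s OR p) = 1 − 0.8323 = 0.1677
(NOT t OR (r OR p)) OR NOT (s OR p) = a + b − a·b on (0.9721, 0.1677) = 0.9768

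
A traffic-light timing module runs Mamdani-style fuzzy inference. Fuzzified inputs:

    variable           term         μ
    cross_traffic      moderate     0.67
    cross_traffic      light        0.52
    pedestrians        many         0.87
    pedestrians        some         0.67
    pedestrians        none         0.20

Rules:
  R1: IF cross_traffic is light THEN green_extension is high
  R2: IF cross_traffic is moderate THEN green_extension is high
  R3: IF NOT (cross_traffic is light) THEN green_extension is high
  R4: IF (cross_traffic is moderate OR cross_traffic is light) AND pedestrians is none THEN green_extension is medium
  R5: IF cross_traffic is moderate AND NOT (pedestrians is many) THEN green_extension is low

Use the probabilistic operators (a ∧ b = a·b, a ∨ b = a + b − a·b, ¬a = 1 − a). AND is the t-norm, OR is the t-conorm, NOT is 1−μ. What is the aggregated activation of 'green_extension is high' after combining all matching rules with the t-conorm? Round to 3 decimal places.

0.918

R1: light=0.52 → w = 0.5200
R2: moderate=0.67 → w = 0.6700
R3: ¬light=1−0.52=0.48 → w = 0.4800
R4: (moderate=0.67 OR light=0.52) = 0.8416; AND[a·b] with none=0.20 → w = 0.1683
R5: moderate=0.67, ¬many=1−0.87=0.13; AND[a·b] → w = 0.0871
Rules with consequent 'high': {R1, R2, R3} → strengths 0.5200, 0.6700, 0.4800
Aggregate via t-conorm [a + b − a·b]: 0.9176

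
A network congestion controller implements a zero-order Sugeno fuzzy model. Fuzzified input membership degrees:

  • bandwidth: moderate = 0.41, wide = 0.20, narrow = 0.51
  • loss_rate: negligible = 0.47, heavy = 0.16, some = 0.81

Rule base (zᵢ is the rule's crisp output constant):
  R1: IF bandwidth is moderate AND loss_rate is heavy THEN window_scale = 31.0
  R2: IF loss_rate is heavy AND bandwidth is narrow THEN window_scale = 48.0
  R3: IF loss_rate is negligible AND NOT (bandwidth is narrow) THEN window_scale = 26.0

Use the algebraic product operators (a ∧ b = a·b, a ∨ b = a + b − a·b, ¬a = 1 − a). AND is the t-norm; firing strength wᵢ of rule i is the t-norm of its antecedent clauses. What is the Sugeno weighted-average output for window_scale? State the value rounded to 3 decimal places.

31.624

R1 (z=31.0): moderate=0.41, heavy=0.16; AND[a·b] → w = 0.0656
R2 (z=48.0): heavy=0.16, narrow=0.51; AND[a·b] → w = 0.0816
R3 (z=26.0): negligible=0.47, ¬narrow=1−0.51=0.49; AND[a·b] → w = 0.2303
Weighted average = (0.0656·31.0 + 0.0816·48.0 + 0.2303·26.0) / (0.0656 + 0.0816 + 0.2303)
  = 11.9382 / 0.3775 = 31.624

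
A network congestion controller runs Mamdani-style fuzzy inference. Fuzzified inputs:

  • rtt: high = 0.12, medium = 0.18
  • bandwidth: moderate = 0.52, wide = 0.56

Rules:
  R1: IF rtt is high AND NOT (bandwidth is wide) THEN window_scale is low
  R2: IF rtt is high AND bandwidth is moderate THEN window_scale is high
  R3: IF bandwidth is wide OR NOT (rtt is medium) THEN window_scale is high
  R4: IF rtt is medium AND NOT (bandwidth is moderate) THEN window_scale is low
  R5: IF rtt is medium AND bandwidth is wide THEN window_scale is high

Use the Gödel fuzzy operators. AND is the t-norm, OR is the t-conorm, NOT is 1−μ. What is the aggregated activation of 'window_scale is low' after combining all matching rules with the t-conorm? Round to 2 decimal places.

R1: high=0.12, ¬wide=1−0.56=0.44; AND[min(a, b)] → w = 0.12
R2: high=0.12, moderate=0.52; AND[min(a, b)] → w = 0.12
R3: wide=0.56, ¬medium=1−0.18=0.82; OR[max(a, b)] → w = 0.82
R4: medium=0.18, ¬moderate=1−0.52=0.48; AND[min(a, b)] → w = 0.18
R5: medium=0.18, wide=0.56; AND[min(a, b)] → w = 0.18
Rules with consequent 'low': {R1, R4} → strengths 0.12, 0.18
Aggregate via t-conorm [max(a, b)]: 0.18

0.18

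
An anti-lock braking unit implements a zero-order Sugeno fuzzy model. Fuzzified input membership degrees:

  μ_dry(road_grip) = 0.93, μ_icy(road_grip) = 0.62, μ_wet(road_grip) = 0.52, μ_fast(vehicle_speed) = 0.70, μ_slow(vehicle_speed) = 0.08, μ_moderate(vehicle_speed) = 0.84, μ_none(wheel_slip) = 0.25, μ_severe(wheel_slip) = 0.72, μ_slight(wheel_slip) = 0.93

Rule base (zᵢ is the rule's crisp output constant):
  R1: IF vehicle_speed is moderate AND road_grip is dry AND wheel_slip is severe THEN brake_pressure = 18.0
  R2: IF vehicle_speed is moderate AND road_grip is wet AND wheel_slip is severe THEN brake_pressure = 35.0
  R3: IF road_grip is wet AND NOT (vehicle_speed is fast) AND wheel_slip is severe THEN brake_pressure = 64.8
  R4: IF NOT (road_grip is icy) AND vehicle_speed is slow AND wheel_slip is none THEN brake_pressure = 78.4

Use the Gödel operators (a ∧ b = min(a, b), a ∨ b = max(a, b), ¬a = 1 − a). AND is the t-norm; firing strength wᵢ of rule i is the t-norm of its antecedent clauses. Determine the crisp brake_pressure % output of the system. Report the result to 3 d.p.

35.106

R1 (z=18.0): moderate=0.84, dry=0.93, severe=0.72; AND[min(a, b)] → w = 0.72
R2 (z=35.0): moderate=0.84, wet=0.52, severe=0.72; AND[min(a, b)] → w = 0.52
R3 (z=64.8): wet=0.52, ¬fast=1−0.70=0.30, severe=0.72; AND[min(a, b)] → w = 0.30
R4 (z=78.4): ¬icy=1−0.62=0.38, slow=0.08, none=0.25; AND[min(a, b)] → w = 0.08
Weighted average = (0.72·18.0 + 0.52·35.0 + 0.30·64.8 + 0.08·78.4) / (0.72 + 0.52 + 0.30 + 0.08)
  = 56.8720 / 1.6200 = 35.106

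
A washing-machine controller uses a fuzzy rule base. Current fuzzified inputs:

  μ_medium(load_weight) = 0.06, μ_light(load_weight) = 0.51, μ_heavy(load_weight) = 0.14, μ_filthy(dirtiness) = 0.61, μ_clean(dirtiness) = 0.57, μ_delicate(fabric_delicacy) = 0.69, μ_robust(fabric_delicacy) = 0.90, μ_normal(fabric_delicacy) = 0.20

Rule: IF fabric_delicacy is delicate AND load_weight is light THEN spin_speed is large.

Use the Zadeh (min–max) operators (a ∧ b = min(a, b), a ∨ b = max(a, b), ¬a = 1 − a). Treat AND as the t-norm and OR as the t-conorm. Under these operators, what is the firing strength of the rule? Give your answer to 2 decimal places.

0.51

firing strength: delicate=0.69, light=0.51; AND[min(a, b)] → w = 0.51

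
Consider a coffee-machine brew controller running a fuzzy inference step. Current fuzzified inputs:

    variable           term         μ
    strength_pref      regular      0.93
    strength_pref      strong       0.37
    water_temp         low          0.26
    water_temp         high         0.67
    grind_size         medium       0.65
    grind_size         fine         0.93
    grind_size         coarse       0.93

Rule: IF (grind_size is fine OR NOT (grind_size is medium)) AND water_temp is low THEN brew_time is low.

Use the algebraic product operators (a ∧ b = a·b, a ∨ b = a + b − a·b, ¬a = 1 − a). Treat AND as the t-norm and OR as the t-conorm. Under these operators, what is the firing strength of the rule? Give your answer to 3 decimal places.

0.248

firing strength: (fine=0.93 OR ¬medium=1−0.65=0.35) = 0.9545; AND[a·b] with low=0.26 → w = 0.2482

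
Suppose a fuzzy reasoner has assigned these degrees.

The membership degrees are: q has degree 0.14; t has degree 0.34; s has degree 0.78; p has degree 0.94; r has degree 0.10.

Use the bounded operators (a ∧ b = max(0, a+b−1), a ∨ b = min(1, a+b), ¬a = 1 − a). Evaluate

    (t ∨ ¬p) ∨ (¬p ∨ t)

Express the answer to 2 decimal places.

0.80

¬p = 1 − 0.94 = 0.06
t ∨ ¬p = min(1, a+b) on (0.34, 0.06) = 0.40
¬p = 1 − 0.94 = 0.06
¬p ∨ t = min(1, a+b) on (0.06, 0.34) = 0.40
(t ∨ ¬p) ∨ (¬p ∨ t) = min(1, a+b) on (0.40, 0.40) = 0.80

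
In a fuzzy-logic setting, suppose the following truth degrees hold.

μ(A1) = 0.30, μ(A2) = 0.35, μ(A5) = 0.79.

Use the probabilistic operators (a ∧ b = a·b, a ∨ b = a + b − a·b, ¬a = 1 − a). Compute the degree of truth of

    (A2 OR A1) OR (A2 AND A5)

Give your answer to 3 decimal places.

A2 OR A1 = a + b − a·b on (0.3500, 0.3000) = 0.5450
A2 AND A5 = a·b on (0.3500, 0.7900) = 0.2765
(A2 OR A1) OR (A2 AND A5) = a + b − a·b on (0.5450, 0.2765) = 0.6708

0.671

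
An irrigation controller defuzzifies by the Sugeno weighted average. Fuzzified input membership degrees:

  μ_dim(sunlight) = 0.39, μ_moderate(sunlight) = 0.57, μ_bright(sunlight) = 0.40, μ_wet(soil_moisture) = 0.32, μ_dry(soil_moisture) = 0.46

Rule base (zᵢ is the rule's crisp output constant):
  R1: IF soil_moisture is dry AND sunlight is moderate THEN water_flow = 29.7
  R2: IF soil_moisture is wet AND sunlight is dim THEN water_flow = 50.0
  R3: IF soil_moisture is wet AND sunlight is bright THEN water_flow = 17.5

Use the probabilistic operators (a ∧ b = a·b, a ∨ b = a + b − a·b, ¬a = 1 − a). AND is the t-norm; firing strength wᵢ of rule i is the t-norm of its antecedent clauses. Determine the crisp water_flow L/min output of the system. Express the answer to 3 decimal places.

R1 (z=29.7): dry=0.46, moderate=0.57; AND[a·b] → w = 0.2622
R2 (z=50.0): wet=0.32, dim=0.39; AND[a·b] → w = 0.1248
R3 (z=17.5): wet=0.32, bright=0.40; AND[a·b] → w = 0.1280
Weighted average = (0.2622·29.7 + 0.1248·50.0 + 0.1280·17.5) / (0.2622 + 0.1248 + 0.1280)
  = 16.2673 / 0.5150 = 31.587

31.587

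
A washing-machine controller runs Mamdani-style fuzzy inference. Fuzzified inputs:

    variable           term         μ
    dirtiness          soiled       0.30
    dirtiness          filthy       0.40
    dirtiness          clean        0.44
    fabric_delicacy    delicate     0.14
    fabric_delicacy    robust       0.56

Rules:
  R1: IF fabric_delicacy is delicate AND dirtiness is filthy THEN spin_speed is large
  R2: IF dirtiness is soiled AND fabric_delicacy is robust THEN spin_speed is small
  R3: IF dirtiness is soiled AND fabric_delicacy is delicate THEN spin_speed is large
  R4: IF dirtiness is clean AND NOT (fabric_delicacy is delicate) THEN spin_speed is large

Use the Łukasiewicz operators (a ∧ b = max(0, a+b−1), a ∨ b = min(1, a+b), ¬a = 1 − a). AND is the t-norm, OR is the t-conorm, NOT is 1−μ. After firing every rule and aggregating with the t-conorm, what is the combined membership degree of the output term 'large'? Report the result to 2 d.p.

R1: delicate=0.14, filthy=0.40; AND[max(0, a+b−1)] → w = 0.00
R2: soiled=0.30, robust=0.56; AND[max(0, a+b−1)] → w = 0.00
R3: soiled=0.30, delicate=0.14; AND[max(0, a+b−1)] → w = 0.00
R4: clean=0.44, ¬delicate=1−0.14=0.86; AND[max(0, a+b−1)] → w = 0.30
Rules with consequent 'large': {R1, R3, R4} → strengths 0.00, 0.00, 0.30
Aggregate via t-conorm [min(1, a+b)]: 0.30

0.30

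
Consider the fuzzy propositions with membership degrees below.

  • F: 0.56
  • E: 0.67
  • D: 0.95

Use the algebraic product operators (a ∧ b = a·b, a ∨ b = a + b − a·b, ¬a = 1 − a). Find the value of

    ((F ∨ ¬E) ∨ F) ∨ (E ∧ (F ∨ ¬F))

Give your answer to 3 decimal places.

¬E = 1 − 0.6700 = 0.3300
F ∨ ¬E = a + b − a·b on (0.5600, 0.3300) = 0.7052
(F ∨ ¬E) ∨ F = a + b − a·b on (0.7052, 0.5600) = 0.8703
¬F = 1 − 0.5600 = 0.4400
F ∨ ¬F = a + b − a·b on (0.5600, 0.4400) = 0.7536
E ∧ (F ∨ ¬F) = a·b on (0.6700, 0.7536) = 0.5049
((F ∨ ¬E) ∨ F) ∨ (E ∧ (F ∨ ¬F)) = a + b − a·b on (0.8703, 0.5049) = 0.9358

0.936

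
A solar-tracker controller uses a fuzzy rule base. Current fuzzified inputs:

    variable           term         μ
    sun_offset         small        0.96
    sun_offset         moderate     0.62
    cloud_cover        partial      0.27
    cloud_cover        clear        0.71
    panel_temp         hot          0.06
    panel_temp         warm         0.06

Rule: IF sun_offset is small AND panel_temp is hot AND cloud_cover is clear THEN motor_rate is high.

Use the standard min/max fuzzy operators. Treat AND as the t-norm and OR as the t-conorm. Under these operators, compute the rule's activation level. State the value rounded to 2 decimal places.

firing strength: small=0.96, hot=0.06, clear=0.71; AND[min(a, b)] → w = 0.06

0.06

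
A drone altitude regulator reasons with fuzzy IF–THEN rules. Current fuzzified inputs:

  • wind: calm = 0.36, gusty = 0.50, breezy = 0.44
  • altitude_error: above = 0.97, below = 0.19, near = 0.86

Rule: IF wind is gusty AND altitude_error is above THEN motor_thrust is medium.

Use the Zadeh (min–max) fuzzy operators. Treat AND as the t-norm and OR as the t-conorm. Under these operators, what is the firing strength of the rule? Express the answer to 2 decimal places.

0.50

firing strength: gusty=0.50, above=0.97; AND[min(a, b)] → w = 0.50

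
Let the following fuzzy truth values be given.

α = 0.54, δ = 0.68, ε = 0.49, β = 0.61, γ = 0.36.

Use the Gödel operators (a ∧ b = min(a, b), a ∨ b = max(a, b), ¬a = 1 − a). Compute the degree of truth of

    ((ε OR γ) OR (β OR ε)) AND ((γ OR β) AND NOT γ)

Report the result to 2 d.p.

0.61

ε OR γ = max(a, b) on (0.49, 0.36) = 0.49
β OR ε = max(a, b) on (0.61, 0.49) = 0.61
(ε OR γ) OR (β OR ε) = max(a, b) on (0.49, 0.61) = 0.61
γ OR β = max(a, b) on (0.36, 0.61) = 0.61
NOT γ = 1 − 0.36 = 0.64
(γ OR β) AND NOT γ = min(a, b) on (0.61, 0.64) = 0.61
((ε OR γ) OR (β OR ε)) AND ((γ OR β) AND NOT γ) = min(a, b) on (0.61, 0.61) = 0.61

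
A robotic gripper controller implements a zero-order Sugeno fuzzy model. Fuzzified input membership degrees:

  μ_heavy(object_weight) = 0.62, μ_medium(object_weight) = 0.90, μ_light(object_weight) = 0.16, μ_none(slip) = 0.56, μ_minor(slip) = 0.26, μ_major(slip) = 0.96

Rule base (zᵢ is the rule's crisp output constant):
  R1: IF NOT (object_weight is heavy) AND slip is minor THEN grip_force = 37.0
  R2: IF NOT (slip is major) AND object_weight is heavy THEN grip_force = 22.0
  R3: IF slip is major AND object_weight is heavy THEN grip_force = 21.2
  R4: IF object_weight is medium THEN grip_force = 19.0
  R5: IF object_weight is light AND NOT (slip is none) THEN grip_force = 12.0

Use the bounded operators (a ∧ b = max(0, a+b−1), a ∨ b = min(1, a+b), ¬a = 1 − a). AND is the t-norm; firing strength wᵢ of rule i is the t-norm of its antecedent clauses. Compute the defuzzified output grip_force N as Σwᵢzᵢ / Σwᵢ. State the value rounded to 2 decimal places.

R1 (z=37.0): ¬heavy=1−0.62=0.38, minor=0.26; AND[max(0, a+b−1)] → w = 0.00
R2 (z=22.0): ¬major=1−0.96=0.04, heavy=0.62; AND[max(0, a+b−1)] → w = 0.00
R3 (z=21.2): major=0.96, heavy=0.62; AND[max(0, a+b−1)] → w = 0.58
R4 (z=19.0): medium=0.90 → w = 0.90
R5 (z=12.0): light=0.16, ¬none=1−0.56=0.44; AND[max(0, a+b−1)] → w = 0.00
Weighted average = (0.00·37.0 + 0.00·22.0 + 0.58·21.2 + 0.90·19.0 + 0.00·12.0) / (0.00 + 0.00 + 0.58 + 0.90 + 0.00)
  = 29.3960 / 1.4800 = 19.86

19.86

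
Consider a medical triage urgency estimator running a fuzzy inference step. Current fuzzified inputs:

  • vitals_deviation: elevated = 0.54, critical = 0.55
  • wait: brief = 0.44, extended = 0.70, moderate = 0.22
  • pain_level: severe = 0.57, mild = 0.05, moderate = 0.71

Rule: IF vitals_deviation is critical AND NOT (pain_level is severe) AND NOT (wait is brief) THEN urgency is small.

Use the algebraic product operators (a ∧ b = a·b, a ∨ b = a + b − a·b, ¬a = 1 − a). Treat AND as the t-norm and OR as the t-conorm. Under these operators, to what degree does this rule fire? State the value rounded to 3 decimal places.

firing strength: critical=0.55, ¬severe=1−0.57=0.43, ¬brief=1−0.44=0.56; AND[a·b] → w = 0.1324

0.132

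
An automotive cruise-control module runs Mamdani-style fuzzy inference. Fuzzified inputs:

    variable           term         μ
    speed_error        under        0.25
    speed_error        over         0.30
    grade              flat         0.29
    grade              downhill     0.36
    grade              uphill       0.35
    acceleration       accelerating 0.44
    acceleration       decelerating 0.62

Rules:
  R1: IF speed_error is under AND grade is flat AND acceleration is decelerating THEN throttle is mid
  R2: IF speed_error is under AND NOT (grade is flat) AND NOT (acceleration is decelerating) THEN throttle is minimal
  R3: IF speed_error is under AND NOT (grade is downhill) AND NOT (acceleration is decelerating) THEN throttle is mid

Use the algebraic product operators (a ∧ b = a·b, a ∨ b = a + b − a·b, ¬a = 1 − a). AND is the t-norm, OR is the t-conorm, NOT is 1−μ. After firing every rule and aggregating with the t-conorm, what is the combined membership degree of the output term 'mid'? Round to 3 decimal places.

0.103

R1: under=0.25, flat=0.29, decelerating=0.62; AND[a·b] → w = 0.0449
R2: under=0.25, ¬flat=1−0.29=0.71, ¬decelerating=1−0.62=0.38; AND[a·b] → w = 0.0674
R3: under=0.25, ¬downhill=1−0.36=0.64, ¬decelerating=1−0.62=0.38; AND[a·b] → w = 0.0608
Rules with consequent 'mid': {R1, R3} → strengths 0.0449, 0.0608
Aggregate via t-conorm [a + b − a·b]: 0.1030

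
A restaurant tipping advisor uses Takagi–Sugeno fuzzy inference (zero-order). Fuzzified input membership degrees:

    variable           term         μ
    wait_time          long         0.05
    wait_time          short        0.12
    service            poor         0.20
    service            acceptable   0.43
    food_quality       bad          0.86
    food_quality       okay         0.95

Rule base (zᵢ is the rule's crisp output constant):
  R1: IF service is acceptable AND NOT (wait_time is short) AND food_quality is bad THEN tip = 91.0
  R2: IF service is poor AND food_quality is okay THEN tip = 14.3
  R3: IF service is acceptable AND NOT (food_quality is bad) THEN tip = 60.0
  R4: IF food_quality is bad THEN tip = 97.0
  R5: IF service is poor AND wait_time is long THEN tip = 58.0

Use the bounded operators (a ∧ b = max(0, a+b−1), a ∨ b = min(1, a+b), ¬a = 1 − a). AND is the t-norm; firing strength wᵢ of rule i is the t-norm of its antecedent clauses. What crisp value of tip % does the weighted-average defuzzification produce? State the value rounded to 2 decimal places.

R1 (z=91.0): acceptable=0.43, ¬short=1−0.12=0.88, bad=0.86; AND[max(0, a+b−1)] → w = 0.17
R2 (z=14.3): poor=0.20, okay=0.95; AND[max(0, a+b−1)] → w = 0.15
R3 (z=60.0): acceptable=0.43, ¬bad=1−0.86=0.14; AND[max(0, a+b−1)] → w = 0.00
R4 (z=97.0): bad=0.86 → w = 0.86
R5 (z=58.0): poor=0.20, long=0.05; AND[max(0, a+b−1)] → w = 0.00
Weighted average = (0.17·91.0 + 0.15·14.3 + 0.00·60.0 + 0.86·97.0 + 0.00·58.0) / (0.17 + 0.15 + 0.00 + 0.86 + 0.00)
  = 101.0350 / 1.1800 = 85.62

85.62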